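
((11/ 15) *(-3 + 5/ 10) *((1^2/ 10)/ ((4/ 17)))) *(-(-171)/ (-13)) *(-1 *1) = -10659/ 1040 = -10.25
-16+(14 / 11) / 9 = -1570 / 99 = -15.86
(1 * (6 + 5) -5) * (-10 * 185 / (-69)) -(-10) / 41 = 151930 / 943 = 161.11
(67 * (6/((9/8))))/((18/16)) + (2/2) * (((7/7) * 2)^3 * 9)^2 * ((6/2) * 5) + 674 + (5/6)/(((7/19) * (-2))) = 59535377/756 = 78750.50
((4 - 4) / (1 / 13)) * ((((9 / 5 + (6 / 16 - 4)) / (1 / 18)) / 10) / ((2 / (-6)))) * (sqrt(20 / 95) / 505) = 0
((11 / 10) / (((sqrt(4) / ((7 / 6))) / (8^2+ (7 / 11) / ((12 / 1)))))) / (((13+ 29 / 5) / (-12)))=-59185 / 2256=-26.23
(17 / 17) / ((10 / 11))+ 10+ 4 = 151 / 10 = 15.10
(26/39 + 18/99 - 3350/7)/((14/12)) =-220708/539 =-409.48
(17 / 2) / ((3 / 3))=17 / 2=8.50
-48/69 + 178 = 4078/23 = 177.30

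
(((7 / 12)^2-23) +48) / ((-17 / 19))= -69331 / 2448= -28.32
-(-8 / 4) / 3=2 / 3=0.67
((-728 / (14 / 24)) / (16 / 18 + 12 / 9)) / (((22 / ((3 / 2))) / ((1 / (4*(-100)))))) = 1053 / 11000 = 0.10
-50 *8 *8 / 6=-1600 / 3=-533.33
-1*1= -1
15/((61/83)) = 1245/61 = 20.41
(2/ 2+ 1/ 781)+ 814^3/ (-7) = -421234799990/ 5467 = -77050448.14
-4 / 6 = -2 / 3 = -0.67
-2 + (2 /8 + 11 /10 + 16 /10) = 0.95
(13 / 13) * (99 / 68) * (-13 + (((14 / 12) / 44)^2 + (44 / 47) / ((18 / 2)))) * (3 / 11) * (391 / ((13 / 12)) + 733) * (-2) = 1802137040871 / 160873856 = 11202.17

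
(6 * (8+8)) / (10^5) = 3 / 3125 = 0.00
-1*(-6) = 6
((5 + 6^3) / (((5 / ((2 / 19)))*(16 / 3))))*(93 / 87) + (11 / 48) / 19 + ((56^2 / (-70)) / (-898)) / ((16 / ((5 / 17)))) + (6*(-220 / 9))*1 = -49029724997 / 336462640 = -145.72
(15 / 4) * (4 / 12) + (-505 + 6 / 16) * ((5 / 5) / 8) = -3957 / 64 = -61.83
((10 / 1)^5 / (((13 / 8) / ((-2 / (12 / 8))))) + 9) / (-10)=3199649 / 390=8204.23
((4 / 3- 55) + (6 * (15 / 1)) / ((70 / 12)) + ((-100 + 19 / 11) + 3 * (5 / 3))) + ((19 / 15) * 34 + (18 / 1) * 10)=35249 / 385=91.56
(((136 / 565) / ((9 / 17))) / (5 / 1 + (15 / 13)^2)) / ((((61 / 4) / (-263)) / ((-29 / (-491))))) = -5960164912 / 81480946725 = -0.07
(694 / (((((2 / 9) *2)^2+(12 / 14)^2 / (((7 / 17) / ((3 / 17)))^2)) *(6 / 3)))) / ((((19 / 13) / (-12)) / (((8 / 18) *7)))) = -8188168716 / 307135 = -26659.84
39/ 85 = 0.46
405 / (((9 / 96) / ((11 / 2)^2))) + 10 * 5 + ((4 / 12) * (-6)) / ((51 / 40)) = 6667150 / 51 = 130728.43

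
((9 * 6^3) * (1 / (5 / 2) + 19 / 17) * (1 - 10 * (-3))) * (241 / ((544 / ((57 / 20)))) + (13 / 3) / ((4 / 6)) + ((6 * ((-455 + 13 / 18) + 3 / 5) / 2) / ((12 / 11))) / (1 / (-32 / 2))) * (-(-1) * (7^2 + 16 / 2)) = 2406913373630889 / 23120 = 104105249724.52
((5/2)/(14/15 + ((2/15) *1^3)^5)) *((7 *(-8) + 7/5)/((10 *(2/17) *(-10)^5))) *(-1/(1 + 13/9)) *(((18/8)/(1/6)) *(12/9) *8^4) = -730790424/19491505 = -37.49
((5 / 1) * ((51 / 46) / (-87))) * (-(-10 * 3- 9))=-3315 / 1334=-2.49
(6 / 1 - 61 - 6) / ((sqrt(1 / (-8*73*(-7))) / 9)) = -35101.67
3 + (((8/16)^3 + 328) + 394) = 5801/8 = 725.12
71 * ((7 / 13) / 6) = 497 / 78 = 6.37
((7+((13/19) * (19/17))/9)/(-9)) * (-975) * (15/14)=880750/1071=822.36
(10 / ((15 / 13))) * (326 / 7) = 8476 / 21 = 403.62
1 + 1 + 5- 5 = 2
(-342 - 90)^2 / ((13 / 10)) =1866240 / 13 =143556.92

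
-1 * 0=0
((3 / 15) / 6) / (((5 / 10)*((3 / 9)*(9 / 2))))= 2 / 45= 0.04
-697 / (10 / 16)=-5576 / 5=-1115.20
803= 803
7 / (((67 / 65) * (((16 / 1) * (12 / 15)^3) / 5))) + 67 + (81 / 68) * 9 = 81.87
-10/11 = -0.91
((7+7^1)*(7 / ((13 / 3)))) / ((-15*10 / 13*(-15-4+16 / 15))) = 147 / 1345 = 0.11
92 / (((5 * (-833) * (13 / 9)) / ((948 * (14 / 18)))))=-87216 / 7735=-11.28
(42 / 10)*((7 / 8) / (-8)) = -147 / 320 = -0.46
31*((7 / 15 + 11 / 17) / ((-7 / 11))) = -96844 / 1785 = -54.25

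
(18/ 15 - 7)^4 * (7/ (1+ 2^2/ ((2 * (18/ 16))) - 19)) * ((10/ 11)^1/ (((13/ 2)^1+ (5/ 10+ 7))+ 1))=-14852901/ 501875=-29.59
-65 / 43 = -1.51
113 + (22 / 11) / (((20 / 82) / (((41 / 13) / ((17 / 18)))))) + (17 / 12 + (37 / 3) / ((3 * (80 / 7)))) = 22620371 / 159120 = 142.16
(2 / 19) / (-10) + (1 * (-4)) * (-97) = 36859 / 95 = 387.99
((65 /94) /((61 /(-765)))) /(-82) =49725 /470188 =0.11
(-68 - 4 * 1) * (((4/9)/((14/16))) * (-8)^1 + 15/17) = 27256/119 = 229.04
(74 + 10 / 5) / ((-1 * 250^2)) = -19 / 15625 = -0.00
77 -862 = -785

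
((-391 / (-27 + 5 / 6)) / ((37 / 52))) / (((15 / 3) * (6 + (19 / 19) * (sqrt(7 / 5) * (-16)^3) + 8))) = -124919808 * sqrt(35) / 852757801735 - 60996 / 24364508621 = -0.00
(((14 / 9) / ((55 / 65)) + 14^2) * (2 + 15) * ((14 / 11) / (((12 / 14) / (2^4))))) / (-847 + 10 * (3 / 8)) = -1044168832 / 11019591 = -94.76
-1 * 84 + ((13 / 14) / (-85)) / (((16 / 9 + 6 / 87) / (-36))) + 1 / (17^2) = -204240496 / 2437715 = -83.78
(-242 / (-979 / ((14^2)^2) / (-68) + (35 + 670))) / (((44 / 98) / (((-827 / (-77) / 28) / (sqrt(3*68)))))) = -15885016*sqrt(51) / 5524992057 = -0.02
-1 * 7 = -7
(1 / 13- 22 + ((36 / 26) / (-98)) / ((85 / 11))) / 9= -395708 / 162435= -2.44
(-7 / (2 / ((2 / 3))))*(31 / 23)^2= -6727 / 1587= -4.24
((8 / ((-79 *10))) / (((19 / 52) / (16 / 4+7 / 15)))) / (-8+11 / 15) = 13936 / 818045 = 0.02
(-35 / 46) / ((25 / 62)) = -217 / 115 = -1.89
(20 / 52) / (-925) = -1 / 2405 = -0.00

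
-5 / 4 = -1.25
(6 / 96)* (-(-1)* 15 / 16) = 0.06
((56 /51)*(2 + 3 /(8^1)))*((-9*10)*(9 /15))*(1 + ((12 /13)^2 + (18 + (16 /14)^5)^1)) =-21178444734 /6898073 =-3070.20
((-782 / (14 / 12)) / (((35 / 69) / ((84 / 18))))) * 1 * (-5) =215832 / 7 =30833.14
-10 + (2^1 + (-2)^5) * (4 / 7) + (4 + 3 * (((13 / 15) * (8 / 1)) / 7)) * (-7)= -2658 / 35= -75.94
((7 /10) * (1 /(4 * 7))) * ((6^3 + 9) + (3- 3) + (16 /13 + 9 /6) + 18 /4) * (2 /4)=3019 /1040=2.90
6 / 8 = 3 / 4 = 0.75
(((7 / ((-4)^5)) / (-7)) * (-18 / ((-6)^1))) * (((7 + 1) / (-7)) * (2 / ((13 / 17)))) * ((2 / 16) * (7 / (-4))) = 51 / 26624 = 0.00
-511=-511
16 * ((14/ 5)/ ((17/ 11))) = 2464/ 85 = 28.99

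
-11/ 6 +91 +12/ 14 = 90.02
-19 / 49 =-0.39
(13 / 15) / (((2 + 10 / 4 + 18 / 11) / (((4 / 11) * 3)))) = 104 / 675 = 0.15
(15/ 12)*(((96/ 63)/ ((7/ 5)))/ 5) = 40/ 147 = 0.27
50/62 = 25/31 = 0.81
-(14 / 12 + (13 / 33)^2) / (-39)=2879 / 84942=0.03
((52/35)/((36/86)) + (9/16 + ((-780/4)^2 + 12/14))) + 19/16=47919257/1260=38031.16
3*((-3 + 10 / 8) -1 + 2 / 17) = -537 / 68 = -7.90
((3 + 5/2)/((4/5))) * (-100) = -1375/2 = -687.50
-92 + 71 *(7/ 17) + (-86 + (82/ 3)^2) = 598.35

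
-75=-75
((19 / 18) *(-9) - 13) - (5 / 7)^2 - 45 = -6665 / 98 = -68.01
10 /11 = 0.91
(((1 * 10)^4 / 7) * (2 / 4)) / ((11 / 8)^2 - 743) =-320000 / 332017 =-0.96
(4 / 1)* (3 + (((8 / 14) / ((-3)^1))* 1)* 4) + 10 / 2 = 293 / 21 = 13.95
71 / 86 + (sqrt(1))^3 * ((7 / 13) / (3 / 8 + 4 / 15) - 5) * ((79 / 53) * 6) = -23716471 / 651794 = -36.39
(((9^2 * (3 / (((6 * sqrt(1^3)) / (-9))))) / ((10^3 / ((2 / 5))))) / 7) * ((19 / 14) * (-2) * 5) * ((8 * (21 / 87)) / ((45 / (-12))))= -18468 / 126875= -0.15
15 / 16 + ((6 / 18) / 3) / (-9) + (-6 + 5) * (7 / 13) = 6515 / 16848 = 0.39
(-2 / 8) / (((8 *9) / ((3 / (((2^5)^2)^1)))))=-1 / 98304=-0.00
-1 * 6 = -6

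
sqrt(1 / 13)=sqrt(13) / 13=0.28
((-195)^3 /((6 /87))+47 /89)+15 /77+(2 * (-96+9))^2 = -107485410.78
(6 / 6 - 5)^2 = 16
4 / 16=1 / 4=0.25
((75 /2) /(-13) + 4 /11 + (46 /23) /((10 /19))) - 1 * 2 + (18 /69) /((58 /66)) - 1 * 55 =-52864087 /953810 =-55.42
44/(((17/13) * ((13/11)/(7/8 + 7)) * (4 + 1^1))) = 7623/170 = 44.84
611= 611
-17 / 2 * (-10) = 85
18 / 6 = 3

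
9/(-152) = -0.06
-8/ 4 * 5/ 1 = -10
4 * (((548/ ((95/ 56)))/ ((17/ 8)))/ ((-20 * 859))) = -245504/ 6936425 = -0.04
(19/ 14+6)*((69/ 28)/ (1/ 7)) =7107/ 56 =126.91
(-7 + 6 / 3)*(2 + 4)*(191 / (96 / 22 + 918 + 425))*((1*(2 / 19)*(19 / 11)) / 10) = -1146 / 14821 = -0.08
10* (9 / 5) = 18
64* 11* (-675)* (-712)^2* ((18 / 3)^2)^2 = -312206126284800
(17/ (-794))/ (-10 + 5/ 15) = 51/ 23026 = 0.00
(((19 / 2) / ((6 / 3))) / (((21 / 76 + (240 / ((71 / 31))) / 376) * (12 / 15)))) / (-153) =-6023285 / 86143284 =-0.07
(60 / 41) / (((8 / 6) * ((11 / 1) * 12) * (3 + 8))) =15 / 19844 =0.00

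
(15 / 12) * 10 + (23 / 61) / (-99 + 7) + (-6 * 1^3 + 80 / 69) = 128885 / 16836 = 7.66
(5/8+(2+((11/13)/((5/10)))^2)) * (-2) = -7421/676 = -10.98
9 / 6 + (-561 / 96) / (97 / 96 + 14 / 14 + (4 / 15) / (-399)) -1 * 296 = -228948613 / 769814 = -297.41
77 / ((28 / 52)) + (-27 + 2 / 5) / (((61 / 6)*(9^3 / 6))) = 3532283 / 24705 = 142.98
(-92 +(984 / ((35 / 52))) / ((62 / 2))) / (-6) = 24326 / 3255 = 7.47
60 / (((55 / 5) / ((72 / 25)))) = 15.71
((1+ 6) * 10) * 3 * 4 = 840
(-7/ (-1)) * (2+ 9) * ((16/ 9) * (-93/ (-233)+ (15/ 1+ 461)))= 136753232/ 2097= 65213.75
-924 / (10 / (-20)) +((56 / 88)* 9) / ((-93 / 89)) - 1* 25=1817.52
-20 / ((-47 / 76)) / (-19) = -80 / 47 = -1.70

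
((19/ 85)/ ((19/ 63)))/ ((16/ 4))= 63/ 340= 0.19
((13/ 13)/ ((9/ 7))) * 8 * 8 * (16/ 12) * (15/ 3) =8960/ 27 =331.85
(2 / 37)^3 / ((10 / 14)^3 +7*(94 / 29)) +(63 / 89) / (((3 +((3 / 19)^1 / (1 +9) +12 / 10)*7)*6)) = 7729600349611 / 753637927213467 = 0.01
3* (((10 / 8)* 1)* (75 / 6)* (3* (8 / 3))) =375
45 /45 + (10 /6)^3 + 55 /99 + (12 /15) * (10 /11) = 2053 /297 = 6.91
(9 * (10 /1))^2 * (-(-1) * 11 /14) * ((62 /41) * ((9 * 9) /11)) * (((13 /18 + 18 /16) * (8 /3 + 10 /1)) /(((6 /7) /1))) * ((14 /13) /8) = 1110426975 /4264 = 260419.08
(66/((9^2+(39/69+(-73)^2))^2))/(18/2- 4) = 1058/2346372765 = 0.00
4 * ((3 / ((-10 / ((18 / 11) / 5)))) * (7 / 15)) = -252 / 1375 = -0.18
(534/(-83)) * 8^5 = -17498112/83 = -210820.63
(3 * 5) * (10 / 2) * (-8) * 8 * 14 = -67200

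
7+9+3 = 19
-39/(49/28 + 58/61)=-9516/659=-14.44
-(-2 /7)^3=8 /343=0.02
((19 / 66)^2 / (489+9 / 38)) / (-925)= -6859 / 37454358150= -0.00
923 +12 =935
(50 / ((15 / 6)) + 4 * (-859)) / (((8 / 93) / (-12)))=476532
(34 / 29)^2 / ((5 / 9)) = 2.47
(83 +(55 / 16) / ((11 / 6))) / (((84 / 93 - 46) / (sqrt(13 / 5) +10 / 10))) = -21049 * sqrt(65) / 55920 - 21049 / 11184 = -4.92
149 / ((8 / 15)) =279.38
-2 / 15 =-0.13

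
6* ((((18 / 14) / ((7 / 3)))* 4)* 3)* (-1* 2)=-79.35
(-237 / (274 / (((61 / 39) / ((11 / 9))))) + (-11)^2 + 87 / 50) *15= 178718538 / 97955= 1824.50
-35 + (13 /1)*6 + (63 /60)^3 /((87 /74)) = 5102219 /116000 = 43.98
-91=-91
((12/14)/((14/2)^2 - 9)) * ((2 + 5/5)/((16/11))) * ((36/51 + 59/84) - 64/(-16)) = 254859/1066240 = 0.24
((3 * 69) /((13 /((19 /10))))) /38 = 207 /260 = 0.80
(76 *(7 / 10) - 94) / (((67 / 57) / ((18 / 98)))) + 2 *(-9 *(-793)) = 234203058 / 16415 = 14267.62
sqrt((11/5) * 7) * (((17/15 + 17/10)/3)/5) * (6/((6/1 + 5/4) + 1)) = 68 * sqrt(385)/2475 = 0.54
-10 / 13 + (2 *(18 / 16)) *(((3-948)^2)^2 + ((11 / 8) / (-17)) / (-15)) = 1794360713905.49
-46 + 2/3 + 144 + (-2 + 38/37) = 10844/111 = 97.69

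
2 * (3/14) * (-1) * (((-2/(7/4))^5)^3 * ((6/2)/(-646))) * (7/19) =-158329674399744/29135784986520191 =-0.01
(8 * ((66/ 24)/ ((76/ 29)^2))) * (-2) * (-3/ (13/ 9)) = 249777/ 18772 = 13.31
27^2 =729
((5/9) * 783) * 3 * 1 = 1305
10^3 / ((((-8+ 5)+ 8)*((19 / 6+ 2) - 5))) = 1200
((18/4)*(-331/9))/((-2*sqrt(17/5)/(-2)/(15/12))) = -1655*sqrt(85)/136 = -112.19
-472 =-472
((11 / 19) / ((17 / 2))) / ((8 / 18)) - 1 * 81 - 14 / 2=-56749 / 646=-87.85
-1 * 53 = -53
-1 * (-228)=228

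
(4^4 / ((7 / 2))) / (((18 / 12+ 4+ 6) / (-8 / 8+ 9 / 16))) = -64 / 23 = -2.78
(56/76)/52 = 7/494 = 0.01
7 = 7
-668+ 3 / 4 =-667.25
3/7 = 0.43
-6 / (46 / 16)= -48 / 23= -2.09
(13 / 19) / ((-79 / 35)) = -455 / 1501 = -0.30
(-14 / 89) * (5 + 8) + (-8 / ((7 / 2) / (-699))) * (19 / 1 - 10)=8957110 / 623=14377.38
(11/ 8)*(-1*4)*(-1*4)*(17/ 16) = 187/ 8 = 23.38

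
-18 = -18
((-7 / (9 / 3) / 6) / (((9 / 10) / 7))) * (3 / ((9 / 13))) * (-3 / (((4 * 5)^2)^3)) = 637 / 1036800000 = 0.00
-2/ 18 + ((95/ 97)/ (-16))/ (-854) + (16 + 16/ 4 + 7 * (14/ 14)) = 320749591/ 11928672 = 26.89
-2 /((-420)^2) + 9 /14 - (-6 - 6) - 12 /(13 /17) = -3496513 /1146600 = -3.05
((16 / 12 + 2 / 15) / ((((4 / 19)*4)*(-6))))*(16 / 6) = -209 / 270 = -0.77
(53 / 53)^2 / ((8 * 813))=1 / 6504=0.00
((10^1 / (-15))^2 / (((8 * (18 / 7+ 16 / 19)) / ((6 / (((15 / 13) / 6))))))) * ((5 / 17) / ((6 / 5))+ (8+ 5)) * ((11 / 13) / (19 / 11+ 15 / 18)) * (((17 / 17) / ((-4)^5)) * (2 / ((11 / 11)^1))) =-21741643 / 5008673280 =-0.00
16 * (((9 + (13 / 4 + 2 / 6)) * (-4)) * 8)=-6442.67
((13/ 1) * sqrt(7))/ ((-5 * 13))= -sqrt(7)/ 5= -0.53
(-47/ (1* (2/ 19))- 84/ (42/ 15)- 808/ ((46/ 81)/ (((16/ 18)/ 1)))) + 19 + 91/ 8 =-314791/ 184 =-1710.82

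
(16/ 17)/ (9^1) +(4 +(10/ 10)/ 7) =4549/ 1071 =4.25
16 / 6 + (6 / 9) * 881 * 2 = 3532 / 3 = 1177.33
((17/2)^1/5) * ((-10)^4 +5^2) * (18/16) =306765/16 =19172.81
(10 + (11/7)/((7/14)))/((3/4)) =368/21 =17.52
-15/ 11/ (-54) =5/ 198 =0.03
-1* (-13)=13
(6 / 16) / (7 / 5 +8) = 15 / 376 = 0.04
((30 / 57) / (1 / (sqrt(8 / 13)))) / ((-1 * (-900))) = sqrt(26) / 11115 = 0.00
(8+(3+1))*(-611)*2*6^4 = -19004544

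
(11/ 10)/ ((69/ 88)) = 484/ 345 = 1.40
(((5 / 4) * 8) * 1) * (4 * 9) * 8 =2880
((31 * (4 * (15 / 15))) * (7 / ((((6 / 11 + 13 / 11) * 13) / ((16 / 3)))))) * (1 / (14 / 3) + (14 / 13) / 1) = 2564320 / 9633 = 266.20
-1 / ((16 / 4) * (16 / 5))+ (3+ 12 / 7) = 2077 / 448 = 4.64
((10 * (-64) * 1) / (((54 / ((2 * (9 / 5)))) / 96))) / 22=-2048 / 11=-186.18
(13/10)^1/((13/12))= 6/5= 1.20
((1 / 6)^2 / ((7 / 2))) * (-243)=-27 / 14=-1.93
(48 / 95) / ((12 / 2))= 8 / 95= 0.08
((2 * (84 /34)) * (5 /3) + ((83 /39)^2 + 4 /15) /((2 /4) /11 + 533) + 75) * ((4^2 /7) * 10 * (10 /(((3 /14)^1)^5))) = 3102999046064404480 /73683684477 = 42112430.56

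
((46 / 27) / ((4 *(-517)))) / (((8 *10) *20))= -23 / 44668800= -0.00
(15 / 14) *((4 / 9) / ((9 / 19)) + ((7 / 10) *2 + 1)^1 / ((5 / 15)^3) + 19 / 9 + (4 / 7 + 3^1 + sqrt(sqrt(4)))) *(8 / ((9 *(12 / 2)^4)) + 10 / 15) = 695 *sqrt(2) / 972 + 14072221 / 275562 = 52.08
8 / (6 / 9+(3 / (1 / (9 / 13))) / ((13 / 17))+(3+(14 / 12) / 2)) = 5408 / 4709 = 1.15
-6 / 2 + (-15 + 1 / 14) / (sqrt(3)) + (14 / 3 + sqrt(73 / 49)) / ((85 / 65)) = -209*sqrt(3) / 42 + 29 / 51 + 13*sqrt(73) / 119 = -7.12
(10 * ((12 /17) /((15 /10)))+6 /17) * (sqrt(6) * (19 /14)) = 817 * sqrt(6) /119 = 16.82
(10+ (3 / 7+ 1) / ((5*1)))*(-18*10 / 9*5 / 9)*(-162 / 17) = 129600 / 119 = 1089.08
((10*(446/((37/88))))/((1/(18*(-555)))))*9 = -953726400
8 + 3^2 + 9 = 26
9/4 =2.25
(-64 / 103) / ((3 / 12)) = -256 / 103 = -2.49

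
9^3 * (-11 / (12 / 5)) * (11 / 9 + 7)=-54945 / 2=-27472.50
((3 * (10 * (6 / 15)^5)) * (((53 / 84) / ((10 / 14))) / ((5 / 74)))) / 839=62752 / 13109375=0.00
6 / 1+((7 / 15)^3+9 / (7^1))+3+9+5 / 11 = 5156411 / 259875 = 19.84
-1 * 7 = -7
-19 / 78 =-0.24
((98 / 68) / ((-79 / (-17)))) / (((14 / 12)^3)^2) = 23328 / 189679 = 0.12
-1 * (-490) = 490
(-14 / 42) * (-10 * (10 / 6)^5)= 31250 / 729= 42.87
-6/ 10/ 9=-1/ 15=-0.07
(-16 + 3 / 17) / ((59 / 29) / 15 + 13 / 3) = -39005 / 11016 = -3.54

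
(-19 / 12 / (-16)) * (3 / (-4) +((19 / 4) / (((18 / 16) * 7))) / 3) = -0.05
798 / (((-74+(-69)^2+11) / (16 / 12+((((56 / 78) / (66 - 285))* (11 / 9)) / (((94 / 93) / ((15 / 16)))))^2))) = 0.23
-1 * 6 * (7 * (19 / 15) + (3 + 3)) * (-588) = 262248 / 5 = 52449.60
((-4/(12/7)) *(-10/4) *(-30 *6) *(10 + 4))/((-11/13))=17372.73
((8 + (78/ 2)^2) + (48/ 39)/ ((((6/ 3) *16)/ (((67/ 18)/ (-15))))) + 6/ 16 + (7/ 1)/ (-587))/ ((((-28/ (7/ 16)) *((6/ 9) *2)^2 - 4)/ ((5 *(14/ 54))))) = -88228955759/ 5241581280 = -16.83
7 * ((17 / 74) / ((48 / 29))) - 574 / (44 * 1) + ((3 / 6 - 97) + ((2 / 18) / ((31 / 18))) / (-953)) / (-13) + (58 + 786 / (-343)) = 262795855354741 / 5147041964064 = 51.06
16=16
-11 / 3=-3.67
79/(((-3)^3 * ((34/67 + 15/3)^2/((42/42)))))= -354631/3676347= -0.10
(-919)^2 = 844561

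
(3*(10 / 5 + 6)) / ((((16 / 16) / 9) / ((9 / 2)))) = 972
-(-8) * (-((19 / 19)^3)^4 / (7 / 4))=-32 / 7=-4.57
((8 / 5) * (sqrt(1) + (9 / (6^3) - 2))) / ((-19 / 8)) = 184 / 285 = 0.65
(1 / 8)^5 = 1 / 32768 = 0.00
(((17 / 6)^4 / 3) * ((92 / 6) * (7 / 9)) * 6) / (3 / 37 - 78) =-497534597 / 25220484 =-19.73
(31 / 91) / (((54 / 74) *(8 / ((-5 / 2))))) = -5735 / 39312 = -0.15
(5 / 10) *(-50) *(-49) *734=899150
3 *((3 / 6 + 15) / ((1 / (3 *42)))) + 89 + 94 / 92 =273655 / 46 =5949.02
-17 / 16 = -1.06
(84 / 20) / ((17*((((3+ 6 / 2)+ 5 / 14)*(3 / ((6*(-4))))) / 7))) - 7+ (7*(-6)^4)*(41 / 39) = 937036513 / 98345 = 9528.05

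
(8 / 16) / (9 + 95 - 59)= 1 / 90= 0.01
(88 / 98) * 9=396 / 49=8.08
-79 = -79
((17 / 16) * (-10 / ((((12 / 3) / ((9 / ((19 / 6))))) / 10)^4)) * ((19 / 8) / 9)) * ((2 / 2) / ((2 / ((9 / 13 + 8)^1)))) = -354478528125 / 11413376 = -31058.17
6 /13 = 0.46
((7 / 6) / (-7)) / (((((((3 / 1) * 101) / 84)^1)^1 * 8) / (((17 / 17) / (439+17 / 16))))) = -28 / 2133423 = -0.00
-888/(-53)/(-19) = -888/1007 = -0.88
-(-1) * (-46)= -46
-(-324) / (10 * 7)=162 / 35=4.63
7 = 7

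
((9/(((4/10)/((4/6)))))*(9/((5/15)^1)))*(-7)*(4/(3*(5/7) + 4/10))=-396900/89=-4459.55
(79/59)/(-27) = -79/1593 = -0.05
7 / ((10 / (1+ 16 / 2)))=63 / 10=6.30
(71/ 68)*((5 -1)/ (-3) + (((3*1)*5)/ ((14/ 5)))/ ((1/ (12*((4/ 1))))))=5609/ 21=267.10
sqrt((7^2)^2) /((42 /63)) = 147 /2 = 73.50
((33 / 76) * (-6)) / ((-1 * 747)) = 11 / 3154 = 0.00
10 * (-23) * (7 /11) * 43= -69230 /11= -6293.64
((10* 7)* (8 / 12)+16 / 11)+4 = 1720 / 33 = 52.12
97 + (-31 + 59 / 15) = 1049 / 15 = 69.93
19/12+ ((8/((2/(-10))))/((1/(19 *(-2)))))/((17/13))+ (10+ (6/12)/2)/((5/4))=1195579/1020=1172.14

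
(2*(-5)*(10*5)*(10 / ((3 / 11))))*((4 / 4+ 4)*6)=-550000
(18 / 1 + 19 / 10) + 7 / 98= 699 / 35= 19.97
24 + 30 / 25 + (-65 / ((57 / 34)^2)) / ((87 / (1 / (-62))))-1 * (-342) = 16088235158 / 43812765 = 367.20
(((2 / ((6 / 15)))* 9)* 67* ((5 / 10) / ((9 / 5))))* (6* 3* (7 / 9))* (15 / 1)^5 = 8903671875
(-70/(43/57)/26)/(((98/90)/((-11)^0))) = -12825/3913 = -3.28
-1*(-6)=6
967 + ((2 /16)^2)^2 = 3960833 /4096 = 967.00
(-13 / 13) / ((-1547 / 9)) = 9 / 1547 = 0.01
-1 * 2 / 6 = -1 / 3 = -0.33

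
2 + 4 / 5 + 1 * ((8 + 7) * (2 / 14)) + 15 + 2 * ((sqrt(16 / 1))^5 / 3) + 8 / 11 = 812354 / 1155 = 703.34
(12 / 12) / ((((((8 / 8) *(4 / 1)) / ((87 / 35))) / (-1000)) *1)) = -4350 / 7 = -621.43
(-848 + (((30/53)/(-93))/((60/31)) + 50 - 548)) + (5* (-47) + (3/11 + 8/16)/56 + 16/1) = -306562633/195888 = -1564.99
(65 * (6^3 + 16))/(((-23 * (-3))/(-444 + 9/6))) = -2224300/23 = -96708.70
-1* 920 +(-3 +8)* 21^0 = -915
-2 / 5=-0.40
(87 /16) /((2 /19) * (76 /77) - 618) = -6699 /761248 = -0.01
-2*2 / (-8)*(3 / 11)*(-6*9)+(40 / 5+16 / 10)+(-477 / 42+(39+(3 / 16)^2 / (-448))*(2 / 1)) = 31034151 / 450560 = 68.88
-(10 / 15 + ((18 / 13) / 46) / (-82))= -49009 / 73554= -0.67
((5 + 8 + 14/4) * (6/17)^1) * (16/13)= 1584/221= 7.17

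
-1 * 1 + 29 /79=-50 /79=-0.63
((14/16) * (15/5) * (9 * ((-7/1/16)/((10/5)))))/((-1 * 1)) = 1323/256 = 5.17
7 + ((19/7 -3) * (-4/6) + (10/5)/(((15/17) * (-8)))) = 967/140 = 6.91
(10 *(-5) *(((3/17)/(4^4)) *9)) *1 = -675/2176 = -0.31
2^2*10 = 40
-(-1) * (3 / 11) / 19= 3 / 209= 0.01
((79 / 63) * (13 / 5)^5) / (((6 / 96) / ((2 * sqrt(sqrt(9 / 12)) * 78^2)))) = 317256501952 * sqrt(2) * 3^(1 / 4) / 21875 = 26993411.87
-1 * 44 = -44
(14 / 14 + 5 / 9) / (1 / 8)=112 / 9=12.44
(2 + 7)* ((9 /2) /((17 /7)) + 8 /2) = 1791 /34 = 52.68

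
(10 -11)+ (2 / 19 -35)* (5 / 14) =-3581 / 266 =-13.46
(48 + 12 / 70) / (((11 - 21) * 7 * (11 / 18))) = -15174 / 13475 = -1.13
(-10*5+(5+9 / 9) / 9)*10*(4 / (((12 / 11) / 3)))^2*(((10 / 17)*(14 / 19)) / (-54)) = 12535600 / 26163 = 479.13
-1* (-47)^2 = -2209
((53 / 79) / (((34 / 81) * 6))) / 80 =1431 / 429760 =0.00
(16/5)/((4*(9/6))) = 8/15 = 0.53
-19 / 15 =-1.27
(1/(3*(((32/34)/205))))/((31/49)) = 170765/1488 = 114.76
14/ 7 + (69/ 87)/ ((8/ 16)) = 104/ 29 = 3.59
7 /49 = 1 /7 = 0.14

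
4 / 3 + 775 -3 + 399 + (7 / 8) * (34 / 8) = 112901 / 96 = 1176.05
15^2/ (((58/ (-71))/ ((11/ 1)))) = -175725/ 58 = -3029.74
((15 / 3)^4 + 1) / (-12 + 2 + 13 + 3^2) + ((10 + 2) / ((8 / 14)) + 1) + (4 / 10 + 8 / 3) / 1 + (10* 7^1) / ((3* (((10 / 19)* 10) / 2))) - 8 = 781 / 10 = 78.10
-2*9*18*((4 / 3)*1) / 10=-216 / 5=-43.20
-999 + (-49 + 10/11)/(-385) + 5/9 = -998.32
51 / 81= 17 / 27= 0.63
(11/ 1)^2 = 121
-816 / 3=-272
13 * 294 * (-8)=-30576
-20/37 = -0.54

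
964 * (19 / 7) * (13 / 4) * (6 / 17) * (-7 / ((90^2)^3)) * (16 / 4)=-0.00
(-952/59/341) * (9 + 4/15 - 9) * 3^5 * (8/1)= -2467584/100595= -24.53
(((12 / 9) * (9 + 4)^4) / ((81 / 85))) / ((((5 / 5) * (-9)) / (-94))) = 912809560 / 2187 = 417379.77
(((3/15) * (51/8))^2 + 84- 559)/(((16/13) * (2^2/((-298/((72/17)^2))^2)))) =-18257289497663827/687970713600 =-26537.89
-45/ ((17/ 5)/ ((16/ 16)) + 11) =-3.12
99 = 99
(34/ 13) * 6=15.69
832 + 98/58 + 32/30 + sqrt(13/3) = sqrt(39)/3 + 363119/435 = 836.84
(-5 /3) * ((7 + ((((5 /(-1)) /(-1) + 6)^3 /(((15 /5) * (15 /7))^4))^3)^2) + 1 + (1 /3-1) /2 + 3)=-18.15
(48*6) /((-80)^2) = 9 /200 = 0.04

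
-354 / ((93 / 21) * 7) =-354 / 31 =-11.42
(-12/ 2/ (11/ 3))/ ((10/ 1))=-9/ 55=-0.16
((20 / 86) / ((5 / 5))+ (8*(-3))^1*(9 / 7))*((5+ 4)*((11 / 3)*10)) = -3041940 / 301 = -10106.11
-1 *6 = -6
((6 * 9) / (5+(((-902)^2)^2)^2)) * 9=2 / 1803208835669381977127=0.00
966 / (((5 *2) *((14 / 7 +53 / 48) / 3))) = 69552 / 745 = 93.36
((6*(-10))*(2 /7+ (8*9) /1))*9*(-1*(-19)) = -5191560 /7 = -741651.43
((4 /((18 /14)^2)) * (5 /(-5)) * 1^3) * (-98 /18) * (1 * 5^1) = 48020 /729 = 65.87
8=8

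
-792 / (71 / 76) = -60192 / 71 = -847.77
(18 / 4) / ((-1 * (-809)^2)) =-9 / 1308962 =-0.00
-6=-6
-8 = -8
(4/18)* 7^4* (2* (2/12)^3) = 2401/486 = 4.94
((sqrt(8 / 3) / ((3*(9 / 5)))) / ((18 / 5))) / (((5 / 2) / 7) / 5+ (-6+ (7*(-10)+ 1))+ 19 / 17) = -5950*sqrt(6) / 12806343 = -0.00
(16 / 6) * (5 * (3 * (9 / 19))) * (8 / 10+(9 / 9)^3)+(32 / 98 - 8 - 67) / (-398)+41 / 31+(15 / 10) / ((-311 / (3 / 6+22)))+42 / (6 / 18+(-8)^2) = 49861816186281 / 1378929747188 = 36.16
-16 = -16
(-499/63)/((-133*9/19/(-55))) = -27445/3969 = -6.91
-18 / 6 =-3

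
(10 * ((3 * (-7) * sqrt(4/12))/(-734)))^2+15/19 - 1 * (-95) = 245203805/2559091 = 95.82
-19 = -19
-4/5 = -0.80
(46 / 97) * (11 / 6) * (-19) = -4807 / 291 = -16.52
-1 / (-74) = 1 / 74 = 0.01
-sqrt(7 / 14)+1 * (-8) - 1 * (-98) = 90 - sqrt(2) / 2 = 89.29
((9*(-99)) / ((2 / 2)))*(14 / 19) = -12474 / 19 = -656.53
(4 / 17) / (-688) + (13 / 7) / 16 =9475 / 81872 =0.12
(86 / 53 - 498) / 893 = -26308 / 47329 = -0.56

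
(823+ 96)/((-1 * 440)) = -919/440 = -2.09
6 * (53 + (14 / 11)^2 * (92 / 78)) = 518246 / 1573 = 329.46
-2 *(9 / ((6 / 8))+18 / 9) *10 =-280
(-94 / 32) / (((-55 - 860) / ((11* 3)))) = 517 / 4880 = 0.11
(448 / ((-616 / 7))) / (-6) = 28 / 33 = 0.85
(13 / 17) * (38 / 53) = 494 / 901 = 0.55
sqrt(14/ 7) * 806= 806 * sqrt(2)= 1139.86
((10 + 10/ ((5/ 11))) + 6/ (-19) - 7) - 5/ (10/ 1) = 919/ 38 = 24.18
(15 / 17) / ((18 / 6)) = 5 / 17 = 0.29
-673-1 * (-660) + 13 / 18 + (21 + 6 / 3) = 193 / 18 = 10.72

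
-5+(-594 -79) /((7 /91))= -8754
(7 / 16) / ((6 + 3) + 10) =7 / 304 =0.02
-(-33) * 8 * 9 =2376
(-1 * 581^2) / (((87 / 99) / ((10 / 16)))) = -55697565 / 232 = -240075.71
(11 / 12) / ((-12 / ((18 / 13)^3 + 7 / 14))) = -152471 / 632736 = -0.24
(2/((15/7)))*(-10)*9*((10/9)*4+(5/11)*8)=-22400/33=-678.79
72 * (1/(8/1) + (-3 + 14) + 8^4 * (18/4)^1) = 1327905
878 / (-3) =-878 / 3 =-292.67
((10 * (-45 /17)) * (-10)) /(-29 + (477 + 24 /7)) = 0.59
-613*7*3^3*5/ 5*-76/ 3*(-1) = -2935044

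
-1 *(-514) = 514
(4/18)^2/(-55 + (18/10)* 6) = -20/17901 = -0.00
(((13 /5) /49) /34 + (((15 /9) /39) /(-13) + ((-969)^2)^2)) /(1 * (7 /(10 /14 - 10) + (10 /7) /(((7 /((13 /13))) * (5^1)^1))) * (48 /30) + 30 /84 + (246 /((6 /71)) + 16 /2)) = 302118715.80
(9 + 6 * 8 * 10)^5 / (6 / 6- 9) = -3495057367681.12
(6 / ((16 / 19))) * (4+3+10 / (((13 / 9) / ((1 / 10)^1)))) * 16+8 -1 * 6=11426 / 13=878.92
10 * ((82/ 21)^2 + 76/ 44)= 823430/ 4851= 169.74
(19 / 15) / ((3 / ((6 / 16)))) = 19 / 120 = 0.16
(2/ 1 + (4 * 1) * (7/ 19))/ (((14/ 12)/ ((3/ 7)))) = 1188/ 931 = 1.28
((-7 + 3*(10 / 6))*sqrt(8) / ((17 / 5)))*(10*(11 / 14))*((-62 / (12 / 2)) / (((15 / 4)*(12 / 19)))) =129580*sqrt(2) / 3213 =57.04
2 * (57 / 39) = 38 / 13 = 2.92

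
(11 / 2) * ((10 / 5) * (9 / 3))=33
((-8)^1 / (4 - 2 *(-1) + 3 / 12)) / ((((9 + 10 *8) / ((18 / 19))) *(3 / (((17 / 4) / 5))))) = -816 / 211375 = -0.00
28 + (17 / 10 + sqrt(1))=307 / 10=30.70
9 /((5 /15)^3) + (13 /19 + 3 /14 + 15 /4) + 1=132281 /532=248.65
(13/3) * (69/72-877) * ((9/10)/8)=-54665/128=-427.07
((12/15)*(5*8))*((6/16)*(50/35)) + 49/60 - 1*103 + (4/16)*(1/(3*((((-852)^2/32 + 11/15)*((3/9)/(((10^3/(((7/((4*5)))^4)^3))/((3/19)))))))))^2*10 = 90848624187249535198671362034560605633560181/5323940846559286276716536820950940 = 17064168593.45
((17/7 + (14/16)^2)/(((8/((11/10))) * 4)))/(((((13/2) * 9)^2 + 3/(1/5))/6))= 15741/82127360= 0.00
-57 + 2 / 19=-1081 / 19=-56.89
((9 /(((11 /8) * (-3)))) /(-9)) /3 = 8 /99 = 0.08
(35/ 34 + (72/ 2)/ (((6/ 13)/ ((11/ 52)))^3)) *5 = 146735/ 6528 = 22.48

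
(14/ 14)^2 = 1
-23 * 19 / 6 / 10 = -437 / 60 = -7.28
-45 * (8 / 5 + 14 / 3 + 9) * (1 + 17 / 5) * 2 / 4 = -1511.40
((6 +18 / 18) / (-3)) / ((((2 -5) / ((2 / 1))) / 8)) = 112 / 9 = 12.44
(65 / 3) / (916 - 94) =65 / 2466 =0.03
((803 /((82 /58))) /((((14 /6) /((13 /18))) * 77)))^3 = 11.90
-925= -925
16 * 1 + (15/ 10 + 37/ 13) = 529/ 26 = 20.35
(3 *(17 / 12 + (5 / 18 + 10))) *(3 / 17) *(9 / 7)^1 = 3789 / 476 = 7.96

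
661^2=436921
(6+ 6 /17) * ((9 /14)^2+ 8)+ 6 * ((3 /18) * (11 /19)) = 50300 /931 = 54.03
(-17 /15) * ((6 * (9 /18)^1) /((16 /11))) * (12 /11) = -51 /20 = -2.55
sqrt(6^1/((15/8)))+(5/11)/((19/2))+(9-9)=10/209+4 *sqrt(5)/5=1.84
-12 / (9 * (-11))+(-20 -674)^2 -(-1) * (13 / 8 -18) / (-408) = 5764221579 / 11968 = 481636.16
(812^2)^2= 434734510336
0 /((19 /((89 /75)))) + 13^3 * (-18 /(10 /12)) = -237276 /5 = -47455.20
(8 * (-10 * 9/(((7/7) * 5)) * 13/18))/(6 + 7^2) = -104/55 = -1.89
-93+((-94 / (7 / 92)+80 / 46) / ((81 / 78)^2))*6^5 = -1432226429 / 161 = -8895816.33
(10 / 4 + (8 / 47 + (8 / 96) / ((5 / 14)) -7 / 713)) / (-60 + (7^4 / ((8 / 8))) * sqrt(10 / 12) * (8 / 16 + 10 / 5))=139639296 / 24145135438475 + 6984873952 * sqrt(30) / 72435406315425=0.00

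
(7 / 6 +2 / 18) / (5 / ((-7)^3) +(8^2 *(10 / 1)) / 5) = 0.01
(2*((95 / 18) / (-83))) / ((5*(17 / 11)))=-209 / 12699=-0.02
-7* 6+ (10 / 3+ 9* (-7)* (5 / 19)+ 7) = -2750 / 57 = -48.25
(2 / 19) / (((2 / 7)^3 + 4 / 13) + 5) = 8918 / 451649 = 0.02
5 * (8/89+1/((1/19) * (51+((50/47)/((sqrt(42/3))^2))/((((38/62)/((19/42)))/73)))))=147282910/67755077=2.17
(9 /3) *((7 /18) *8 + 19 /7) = 367 /21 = 17.48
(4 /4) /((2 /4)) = 2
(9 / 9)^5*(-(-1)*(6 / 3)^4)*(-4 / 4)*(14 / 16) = -14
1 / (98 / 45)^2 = 0.21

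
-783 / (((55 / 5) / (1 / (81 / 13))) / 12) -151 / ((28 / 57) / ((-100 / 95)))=14359 / 77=186.48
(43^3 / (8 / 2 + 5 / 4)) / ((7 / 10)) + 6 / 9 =1060126 / 49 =21635.22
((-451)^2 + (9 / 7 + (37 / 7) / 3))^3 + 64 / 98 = 77935738821707015173 / 9261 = 8415477682939964.93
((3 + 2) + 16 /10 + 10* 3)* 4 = 732 /5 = 146.40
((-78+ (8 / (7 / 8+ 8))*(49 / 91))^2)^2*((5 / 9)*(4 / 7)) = 524048435129371469120 / 45724330325583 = 11461041.23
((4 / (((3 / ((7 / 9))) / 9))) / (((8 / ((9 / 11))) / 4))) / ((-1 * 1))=-42 / 11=-3.82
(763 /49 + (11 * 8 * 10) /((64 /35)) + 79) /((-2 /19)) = -306337 /56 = -5470.30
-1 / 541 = -0.00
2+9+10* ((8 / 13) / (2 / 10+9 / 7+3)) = 25251 / 2041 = 12.37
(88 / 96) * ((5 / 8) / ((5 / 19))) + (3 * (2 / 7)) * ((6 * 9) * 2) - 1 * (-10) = 70391 / 672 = 104.75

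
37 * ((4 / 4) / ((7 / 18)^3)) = 215784 / 343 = 629.11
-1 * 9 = -9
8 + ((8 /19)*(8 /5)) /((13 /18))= 8.93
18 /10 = 9 /5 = 1.80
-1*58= -58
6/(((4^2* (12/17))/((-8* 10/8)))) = -85/16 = -5.31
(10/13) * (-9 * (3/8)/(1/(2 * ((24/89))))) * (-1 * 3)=4860/1157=4.20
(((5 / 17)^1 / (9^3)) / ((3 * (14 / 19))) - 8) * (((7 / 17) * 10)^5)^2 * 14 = -11762136604992970000000000 / 74952637224793371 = -156927588.41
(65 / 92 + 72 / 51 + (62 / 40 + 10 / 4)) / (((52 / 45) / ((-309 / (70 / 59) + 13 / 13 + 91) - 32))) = -1522798461 / 1423240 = -1069.95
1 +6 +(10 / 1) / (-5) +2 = 7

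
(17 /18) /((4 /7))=119 /72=1.65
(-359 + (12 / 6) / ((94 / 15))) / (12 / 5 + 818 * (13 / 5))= -42145 / 250181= -0.17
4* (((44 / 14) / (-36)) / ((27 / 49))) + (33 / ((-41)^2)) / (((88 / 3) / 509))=-957809 / 3267864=-0.29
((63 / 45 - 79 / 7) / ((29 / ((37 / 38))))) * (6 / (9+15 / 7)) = -6401 / 35815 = -0.18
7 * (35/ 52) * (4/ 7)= 35/ 13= 2.69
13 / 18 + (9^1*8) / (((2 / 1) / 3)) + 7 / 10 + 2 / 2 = 4969 / 45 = 110.42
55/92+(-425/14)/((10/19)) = -9190/161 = -57.08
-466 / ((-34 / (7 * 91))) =148421 / 17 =8730.65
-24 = -24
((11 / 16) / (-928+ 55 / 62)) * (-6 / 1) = 0.00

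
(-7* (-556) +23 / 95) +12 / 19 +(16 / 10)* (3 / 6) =369899 / 95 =3893.67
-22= -22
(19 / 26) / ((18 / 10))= 95 / 234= 0.41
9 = 9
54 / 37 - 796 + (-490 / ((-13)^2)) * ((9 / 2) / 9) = -4977327 / 6253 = -795.99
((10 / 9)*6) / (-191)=-20 / 573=-0.03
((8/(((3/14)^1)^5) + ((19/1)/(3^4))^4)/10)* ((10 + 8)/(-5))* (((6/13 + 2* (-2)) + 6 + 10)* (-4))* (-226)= -275608408556752/3838185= -71806963.07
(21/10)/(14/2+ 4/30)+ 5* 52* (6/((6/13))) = 723383/214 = 3380.29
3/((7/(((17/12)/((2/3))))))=51/56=0.91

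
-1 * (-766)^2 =-586756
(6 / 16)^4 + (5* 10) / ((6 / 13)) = 1331443 / 12288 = 108.35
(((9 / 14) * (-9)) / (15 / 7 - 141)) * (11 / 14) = 11 / 336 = 0.03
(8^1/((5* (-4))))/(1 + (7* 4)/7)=-2/25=-0.08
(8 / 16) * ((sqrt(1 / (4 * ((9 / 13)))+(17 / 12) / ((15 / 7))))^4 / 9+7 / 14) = 22457 / 72900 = 0.31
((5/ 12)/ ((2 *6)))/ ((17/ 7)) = 0.01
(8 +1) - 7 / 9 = 74 / 9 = 8.22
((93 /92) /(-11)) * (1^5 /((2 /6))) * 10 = -1395 /506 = -2.76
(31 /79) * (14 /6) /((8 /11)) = 2387 /1896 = 1.26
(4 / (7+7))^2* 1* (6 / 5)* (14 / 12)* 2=8 / 35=0.23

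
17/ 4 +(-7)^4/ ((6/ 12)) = 19225/ 4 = 4806.25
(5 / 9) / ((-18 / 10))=-25 / 81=-0.31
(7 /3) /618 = 7 /1854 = 0.00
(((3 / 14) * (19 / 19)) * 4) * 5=30 / 7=4.29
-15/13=-1.15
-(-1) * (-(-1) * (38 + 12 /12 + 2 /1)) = 41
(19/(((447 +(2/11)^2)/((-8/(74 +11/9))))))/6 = -27588/36619607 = -0.00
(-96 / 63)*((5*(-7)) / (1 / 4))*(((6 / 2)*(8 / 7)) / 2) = 2560 / 7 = 365.71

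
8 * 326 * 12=31296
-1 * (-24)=24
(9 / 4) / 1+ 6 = 33 / 4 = 8.25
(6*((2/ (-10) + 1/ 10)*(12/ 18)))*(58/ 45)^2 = -6728/ 10125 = -0.66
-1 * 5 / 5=-1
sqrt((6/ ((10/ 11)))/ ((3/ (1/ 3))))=sqrt(165)/ 15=0.86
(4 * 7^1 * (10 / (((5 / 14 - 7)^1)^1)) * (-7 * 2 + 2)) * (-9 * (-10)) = 1411200 / 31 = 45522.58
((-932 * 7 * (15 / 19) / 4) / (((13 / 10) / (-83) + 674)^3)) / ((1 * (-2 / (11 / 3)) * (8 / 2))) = 6411519104375 / 3326115227074050717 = 0.00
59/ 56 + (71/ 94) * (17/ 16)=19541/ 10528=1.86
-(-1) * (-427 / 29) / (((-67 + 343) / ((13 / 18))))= -5551 / 144072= -0.04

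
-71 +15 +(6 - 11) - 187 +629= 381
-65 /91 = -5 /7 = -0.71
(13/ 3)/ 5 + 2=43/ 15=2.87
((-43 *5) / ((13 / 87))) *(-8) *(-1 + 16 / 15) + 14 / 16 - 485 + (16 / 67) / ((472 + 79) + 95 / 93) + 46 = 58891976365 / 178861592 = 329.26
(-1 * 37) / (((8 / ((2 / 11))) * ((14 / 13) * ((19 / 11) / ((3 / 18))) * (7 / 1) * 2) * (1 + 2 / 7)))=-481 / 114912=-0.00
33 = 33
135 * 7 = 945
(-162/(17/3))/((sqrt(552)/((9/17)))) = -729 * sqrt(138)/13294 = -0.64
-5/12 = -0.42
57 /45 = 19 /15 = 1.27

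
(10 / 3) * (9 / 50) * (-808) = -2424 / 5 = -484.80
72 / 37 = 1.95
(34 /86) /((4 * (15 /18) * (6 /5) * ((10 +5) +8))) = 17 /3956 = 0.00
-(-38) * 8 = 304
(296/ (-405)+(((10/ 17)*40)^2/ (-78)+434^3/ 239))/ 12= 31095351825908/ 1090976445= 28502.31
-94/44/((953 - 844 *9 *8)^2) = -47/78712352950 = -0.00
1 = 1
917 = 917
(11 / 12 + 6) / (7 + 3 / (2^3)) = 166 / 177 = 0.94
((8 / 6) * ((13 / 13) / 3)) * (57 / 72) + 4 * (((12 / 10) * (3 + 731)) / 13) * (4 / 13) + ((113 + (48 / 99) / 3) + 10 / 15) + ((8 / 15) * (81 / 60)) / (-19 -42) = 30243838607 / 153088650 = 197.56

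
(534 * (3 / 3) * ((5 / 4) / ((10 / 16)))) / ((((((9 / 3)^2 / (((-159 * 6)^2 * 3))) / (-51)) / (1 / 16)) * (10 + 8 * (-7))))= 1032754131 / 46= 22451176.76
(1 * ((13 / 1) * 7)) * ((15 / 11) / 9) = 455 / 33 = 13.79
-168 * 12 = -2016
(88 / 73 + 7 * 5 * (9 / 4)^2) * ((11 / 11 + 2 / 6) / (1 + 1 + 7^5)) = 208363 / 14724684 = 0.01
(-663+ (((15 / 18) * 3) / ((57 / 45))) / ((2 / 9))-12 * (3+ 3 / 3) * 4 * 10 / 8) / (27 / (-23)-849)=520973 / 495368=1.05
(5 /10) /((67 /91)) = 91 /134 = 0.68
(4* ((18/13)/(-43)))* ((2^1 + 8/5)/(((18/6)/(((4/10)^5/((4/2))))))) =-6912/8734375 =-0.00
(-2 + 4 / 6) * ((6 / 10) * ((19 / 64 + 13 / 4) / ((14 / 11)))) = -2497 / 1120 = -2.23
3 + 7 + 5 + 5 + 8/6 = 64/3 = 21.33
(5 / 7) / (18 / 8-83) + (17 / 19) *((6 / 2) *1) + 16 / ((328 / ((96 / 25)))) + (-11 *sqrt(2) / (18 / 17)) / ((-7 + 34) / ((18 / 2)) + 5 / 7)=6634337 / 2317525-1309 *sqrt(2) / 468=-1.09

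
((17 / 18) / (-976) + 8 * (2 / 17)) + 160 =160.94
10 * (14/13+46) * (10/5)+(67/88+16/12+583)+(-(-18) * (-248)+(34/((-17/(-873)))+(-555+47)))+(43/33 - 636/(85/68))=-12623261/5720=-2206.86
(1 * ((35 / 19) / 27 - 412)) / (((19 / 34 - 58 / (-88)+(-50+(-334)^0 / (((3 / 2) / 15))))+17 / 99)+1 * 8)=158068108 / 11745933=13.46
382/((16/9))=1719/8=214.88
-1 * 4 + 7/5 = -13/5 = -2.60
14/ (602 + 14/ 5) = 5/ 216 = 0.02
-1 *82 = -82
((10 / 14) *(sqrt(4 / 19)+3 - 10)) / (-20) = 1 / 4 - sqrt(19) / 266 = 0.23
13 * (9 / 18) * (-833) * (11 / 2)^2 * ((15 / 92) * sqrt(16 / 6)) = -6551545 * sqrt(6) / 368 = -43608.54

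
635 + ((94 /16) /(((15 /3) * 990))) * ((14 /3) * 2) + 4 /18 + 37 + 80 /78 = 259945277 /386100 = 673.26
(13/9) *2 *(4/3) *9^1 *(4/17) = 416/51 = 8.16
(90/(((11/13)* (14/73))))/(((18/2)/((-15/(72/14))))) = -179.73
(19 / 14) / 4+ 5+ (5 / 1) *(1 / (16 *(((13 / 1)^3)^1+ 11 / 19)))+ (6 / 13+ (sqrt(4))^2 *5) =1568539409 / 60793824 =25.80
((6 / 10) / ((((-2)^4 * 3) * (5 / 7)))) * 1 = 7 / 400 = 0.02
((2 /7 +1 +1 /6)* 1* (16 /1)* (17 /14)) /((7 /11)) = 45628 /1029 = 44.34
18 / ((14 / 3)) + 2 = 41 / 7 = 5.86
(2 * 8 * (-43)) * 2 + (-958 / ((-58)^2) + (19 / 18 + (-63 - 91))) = -11574736 / 7569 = -1529.23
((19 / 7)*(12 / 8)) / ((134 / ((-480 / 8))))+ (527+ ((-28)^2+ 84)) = 653400 / 469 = 1393.18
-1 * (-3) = 3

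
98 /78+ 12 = 517 /39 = 13.26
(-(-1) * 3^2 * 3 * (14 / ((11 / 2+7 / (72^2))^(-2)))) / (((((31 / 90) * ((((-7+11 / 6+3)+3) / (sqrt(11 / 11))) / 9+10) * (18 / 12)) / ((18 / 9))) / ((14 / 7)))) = 5693333527 / 648768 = 8775.61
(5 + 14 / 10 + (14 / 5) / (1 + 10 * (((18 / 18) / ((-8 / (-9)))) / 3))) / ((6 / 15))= 332 / 19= 17.47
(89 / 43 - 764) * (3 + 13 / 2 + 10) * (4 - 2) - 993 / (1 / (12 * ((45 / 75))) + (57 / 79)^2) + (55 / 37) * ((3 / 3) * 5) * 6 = -7349431855359 / 235736879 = -31176.42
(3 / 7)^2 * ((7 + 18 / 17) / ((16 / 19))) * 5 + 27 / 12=147123 / 13328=11.04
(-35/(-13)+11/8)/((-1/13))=-423/8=-52.88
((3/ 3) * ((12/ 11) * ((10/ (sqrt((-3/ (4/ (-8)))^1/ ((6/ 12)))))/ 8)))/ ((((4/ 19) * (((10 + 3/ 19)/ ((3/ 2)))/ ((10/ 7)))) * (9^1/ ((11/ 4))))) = 9025 * sqrt(3)/ 129696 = 0.12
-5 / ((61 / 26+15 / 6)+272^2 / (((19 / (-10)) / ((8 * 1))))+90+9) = 247 / 15383542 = 0.00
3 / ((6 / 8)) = 4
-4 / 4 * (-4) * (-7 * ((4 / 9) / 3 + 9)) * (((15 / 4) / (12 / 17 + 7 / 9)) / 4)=-146965 / 908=-161.86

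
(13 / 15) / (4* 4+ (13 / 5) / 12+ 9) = 52 / 1513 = 0.03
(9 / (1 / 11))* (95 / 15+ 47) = 5280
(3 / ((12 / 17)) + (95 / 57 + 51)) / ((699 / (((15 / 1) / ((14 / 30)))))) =17075 / 6524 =2.62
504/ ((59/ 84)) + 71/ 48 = 2036317/ 2832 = 719.04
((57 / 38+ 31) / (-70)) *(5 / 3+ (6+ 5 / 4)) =-1391 / 336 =-4.14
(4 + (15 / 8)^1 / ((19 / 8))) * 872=4176.42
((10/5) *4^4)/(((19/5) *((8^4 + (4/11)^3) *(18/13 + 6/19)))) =34606/1788885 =0.02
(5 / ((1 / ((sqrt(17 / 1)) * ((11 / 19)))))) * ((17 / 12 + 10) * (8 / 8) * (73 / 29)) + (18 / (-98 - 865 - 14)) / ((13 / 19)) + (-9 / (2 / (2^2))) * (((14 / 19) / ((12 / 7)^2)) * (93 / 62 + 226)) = -1982233549 / 1930552 + 550055 * sqrt(17) / 6612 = -683.77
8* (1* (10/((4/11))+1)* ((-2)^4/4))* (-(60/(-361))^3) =10368000/2476099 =4.19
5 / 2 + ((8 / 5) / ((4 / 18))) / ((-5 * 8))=58 / 25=2.32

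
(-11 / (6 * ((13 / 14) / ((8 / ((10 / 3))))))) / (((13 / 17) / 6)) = -37.18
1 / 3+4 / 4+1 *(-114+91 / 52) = -110.92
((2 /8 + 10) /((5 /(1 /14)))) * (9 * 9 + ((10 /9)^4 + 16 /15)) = 112430077 /9185400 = 12.24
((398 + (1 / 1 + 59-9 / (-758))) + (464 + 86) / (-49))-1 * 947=-18578897 / 37142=-500.21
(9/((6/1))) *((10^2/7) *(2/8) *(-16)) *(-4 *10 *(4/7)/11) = 178.11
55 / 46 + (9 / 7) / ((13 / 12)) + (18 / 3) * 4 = 110437 / 4186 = 26.38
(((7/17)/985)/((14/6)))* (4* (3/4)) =9/16745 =0.00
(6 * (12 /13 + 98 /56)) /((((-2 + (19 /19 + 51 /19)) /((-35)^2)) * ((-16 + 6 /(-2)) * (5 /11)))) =-1123815 /832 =-1350.74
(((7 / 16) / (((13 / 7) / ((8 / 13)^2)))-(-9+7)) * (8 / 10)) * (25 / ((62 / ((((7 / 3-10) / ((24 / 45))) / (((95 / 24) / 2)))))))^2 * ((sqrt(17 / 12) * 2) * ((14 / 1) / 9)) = 5665590000 * sqrt(51) / 762185437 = 53.08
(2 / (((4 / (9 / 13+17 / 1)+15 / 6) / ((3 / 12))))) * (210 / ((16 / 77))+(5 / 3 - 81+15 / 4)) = 2580715 / 15048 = 171.50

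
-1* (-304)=304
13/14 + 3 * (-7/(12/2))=-18/7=-2.57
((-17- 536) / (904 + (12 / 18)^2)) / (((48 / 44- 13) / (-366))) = -910791 / 48470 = -18.79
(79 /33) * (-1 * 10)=-790 /33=-23.94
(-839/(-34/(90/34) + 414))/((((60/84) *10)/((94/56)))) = -354897/722080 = -0.49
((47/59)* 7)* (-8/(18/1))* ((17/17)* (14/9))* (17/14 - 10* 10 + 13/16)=3610117/9558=377.71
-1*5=-5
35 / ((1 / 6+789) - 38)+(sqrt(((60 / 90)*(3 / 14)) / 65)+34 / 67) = sqrt(455) / 455+167308 / 301969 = 0.60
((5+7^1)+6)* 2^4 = 288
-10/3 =-3.33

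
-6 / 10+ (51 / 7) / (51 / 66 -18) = -13569 / 13265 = -1.02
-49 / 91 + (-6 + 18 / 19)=-1381 / 247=-5.59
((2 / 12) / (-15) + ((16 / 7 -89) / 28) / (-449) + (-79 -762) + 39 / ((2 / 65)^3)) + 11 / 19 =201344838178039 / 150486840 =1337956.45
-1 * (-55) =55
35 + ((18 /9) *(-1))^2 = 39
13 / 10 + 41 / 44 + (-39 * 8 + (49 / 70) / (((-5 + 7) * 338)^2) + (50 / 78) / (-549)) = -5129182045969 / 16558068384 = -309.77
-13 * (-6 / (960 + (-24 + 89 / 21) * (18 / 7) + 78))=637 / 8062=0.08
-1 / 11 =-0.09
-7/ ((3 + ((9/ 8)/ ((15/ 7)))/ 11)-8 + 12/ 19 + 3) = 58520/ 11041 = 5.30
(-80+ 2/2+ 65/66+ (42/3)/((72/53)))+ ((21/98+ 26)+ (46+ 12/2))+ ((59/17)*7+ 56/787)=1293207977/37086588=34.87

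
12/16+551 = 2207/4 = 551.75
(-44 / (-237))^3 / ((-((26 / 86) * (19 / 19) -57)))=1831456 / 16227392607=0.00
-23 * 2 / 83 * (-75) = 3450 / 83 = 41.57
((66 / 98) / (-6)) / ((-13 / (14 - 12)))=11 / 637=0.02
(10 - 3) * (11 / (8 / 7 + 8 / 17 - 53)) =-9163 / 6115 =-1.50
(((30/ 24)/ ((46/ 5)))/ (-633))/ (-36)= 25/ 4192992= 0.00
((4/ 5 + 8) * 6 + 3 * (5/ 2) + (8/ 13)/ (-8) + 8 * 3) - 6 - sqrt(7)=10169/ 130 - sqrt(7)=75.58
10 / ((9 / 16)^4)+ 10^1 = 720970 / 6561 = 109.89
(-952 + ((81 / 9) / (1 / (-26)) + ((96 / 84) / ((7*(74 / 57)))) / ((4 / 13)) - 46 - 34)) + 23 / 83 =-190403212 / 150479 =-1265.31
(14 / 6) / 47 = 7 / 141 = 0.05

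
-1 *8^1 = -8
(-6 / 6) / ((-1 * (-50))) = -1 / 50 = -0.02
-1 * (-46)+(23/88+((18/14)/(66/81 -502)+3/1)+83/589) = 60634869745/1227433592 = 49.40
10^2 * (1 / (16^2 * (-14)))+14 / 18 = 6047 / 8064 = 0.75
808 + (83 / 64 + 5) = 52115 / 64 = 814.30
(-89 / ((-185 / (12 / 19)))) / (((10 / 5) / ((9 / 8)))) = 2403 / 14060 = 0.17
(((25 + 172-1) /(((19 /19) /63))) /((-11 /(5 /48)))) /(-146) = 5145 /6424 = 0.80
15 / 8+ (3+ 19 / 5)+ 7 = 627 / 40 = 15.68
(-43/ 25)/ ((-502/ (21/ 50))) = 903/ 627500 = 0.00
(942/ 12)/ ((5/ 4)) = 314/ 5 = 62.80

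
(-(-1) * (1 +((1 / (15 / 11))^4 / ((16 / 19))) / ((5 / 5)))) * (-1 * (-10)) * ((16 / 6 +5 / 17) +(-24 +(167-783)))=-35353847531 / 4131000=-8558.18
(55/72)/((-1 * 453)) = -55/32616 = -0.00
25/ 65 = 5/ 13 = 0.38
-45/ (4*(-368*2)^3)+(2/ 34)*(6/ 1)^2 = 2.12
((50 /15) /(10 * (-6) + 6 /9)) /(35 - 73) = 5 /3382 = 0.00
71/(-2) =-71/2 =-35.50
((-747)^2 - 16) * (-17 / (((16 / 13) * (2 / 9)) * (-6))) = 369949359 / 64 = 5780458.73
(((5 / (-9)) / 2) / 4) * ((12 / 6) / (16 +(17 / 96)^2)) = -256 / 29549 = -0.01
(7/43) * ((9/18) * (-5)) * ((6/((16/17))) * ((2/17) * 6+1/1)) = -3045/688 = -4.43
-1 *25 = -25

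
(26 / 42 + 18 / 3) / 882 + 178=3297055 / 18522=178.01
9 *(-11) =-99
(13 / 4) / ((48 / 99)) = 429 / 64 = 6.70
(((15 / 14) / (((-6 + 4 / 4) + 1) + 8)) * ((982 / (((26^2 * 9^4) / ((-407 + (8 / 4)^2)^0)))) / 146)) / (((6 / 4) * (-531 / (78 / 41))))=-2455 / 2530354678488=-0.00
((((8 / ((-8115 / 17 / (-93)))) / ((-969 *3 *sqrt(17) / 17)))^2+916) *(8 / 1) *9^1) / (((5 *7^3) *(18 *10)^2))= 0.00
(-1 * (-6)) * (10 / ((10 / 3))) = 18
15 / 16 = 0.94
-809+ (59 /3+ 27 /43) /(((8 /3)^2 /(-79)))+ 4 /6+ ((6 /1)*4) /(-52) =-55502255 /53664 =-1034.25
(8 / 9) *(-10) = -80 / 9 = -8.89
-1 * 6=-6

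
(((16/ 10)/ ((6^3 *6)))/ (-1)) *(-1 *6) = 1/ 135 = 0.01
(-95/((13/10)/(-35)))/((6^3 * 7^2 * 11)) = 2375/108108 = 0.02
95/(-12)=-95/12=-7.92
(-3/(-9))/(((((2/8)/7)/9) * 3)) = 28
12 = 12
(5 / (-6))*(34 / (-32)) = 85 / 96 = 0.89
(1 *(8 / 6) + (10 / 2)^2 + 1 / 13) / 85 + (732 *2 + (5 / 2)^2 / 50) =7767367 / 5304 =1464.44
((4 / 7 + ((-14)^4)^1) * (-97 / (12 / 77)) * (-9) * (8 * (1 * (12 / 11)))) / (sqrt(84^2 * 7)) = 156509112 * sqrt(7) / 49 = 8450697.72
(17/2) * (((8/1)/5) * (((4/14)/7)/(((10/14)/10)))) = 272/35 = 7.77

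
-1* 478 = -478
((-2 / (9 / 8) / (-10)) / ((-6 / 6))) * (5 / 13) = -8 / 117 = -0.07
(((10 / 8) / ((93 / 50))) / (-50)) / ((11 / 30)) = -25 / 682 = -0.04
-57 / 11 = -5.18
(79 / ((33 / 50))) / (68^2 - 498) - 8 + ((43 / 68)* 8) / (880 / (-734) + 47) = -16990795147 / 2161530943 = -7.86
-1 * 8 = -8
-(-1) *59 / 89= 59 / 89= 0.66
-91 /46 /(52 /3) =-21 /184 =-0.11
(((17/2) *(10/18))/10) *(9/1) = 17/4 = 4.25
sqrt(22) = 4.69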